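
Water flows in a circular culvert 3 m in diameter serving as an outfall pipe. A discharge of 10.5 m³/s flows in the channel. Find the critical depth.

At critical depth, Q² T / (g A³) = 1, i.e. A³/T = Q²/g = 10.5²/9.81 = 11.24.
Try y = 1.23 m: A³/T = 6.885 — low.
Try y = 1.52 m: A³/T = 15.48 — high.
Try y = 1.4 m: A³/T = 11.31 — close enough.

y_c = 1.4 m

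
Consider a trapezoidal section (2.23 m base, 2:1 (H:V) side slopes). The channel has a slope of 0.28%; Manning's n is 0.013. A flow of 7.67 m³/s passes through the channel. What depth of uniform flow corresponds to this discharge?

Manning's equation rearranged: A R^(2/3) = nQ / (1·√S) = 0.013 × 7.67 / (√0.0028) = 1.884.
Trying y = 0.853 m: A R^(2/3) = 2.269 — high.
Trying y = 0.551 m: A R^(2/3) = 0.9819 — low.
Trying y = 0.776 m: A R^(2/3) = 1.885 — ≈ 1.884.

y_n = 0.776 m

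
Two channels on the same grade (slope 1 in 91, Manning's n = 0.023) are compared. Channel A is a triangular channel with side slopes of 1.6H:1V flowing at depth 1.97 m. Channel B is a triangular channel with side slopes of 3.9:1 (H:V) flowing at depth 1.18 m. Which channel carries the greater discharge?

Channel A: For a triangular section with side slope z = 1.6: A = zy² = 1.6×1.97² = 6.209 m²; P = 2y√(1+z²) = 2×1.97×1.887 = 7.434 m. Hydraulic radius R = A/P = 6.209/7.434 = 0.8353 m. Q_A = (1/0.023)·6.209·0.8353^(2/3)·√0.01099 = 25.1 m³/s.
Channel B: For a triangular section with side slope z = 3.9: A = zy² = 3.9×1.18² = 5.43 m²; P = 2y√(1+z²) = 2×1.18×4.026 = 9.502 m. Hydraulic radius R = A/P = 5.43/9.502 = 0.5715 m. Q_B = (1/0.023)·5.43·0.5715^(2/3)·√0.01099 = 17.04 m³/s.
Q_A = 25.1 m³/s vs Q_B = 17.04 m³/s, so channel A carries more.

channel A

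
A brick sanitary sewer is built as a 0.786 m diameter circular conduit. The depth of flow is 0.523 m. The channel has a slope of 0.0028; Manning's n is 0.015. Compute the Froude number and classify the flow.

For a circular section of diameter D = 0.786 m at depth y = 0.523 m, the central angle is θ = 2 arccos(1 − 2y/D) = 3.816 rad. Then A = (D²/8)(θ − sin θ) = 0.3429 m² and P = Dθ/2 = 1.5 m.
Hydraulic radius R = A/P = 0.3429/1.5 = 0.2287 m.
V = (1/n) R^(2/3) √S = (1/0.015) × 0.2287^(2/3) × √0.0028 = 1.319 m/s. Hydraulic depth D_h = A/T = 0.3429/0.7418 = 0.4623 m.
Froude number Fr = V/√(g·D_h) = 1.319/√(9.81×0.4623) = 0.619, which is less than 1, so the flow is subcritical.

subcritical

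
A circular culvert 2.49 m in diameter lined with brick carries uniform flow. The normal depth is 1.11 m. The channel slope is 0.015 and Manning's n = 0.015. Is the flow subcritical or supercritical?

supercritical

For a circular section of diameter D = 2.49 m at depth y = 1.11 m, the central angle is θ = 2 arccos(1 − 2y/D) = 2.924 rad. Then A = (D²/8)(θ − sin θ) = 2.099 m² and P = Dθ/2 = 3.641 m.
Hydraulic radius R = A/P = 2.099/3.641 = 0.5766 m.
V = (1/n) R^(2/3) √S = (1/0.015) × 0.5766^(2/3) × √0.015 = 5.656 m/s. Hydraulic depth D_h = A/T = 2.099/2.475 = 0.8481 m.
Froude number Fr = V/√(g·D_h) = 5.656/√(9.81×0.8481) = 1.96, which is greater than 1, so the flow is supercritical.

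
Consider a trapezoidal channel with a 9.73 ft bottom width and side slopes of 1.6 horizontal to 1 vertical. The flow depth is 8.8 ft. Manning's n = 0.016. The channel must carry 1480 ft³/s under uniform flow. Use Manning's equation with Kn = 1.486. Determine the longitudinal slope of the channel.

S = 0.000699

With bottom width b = 9.73 ft and side slope z = 1.6: A = (b + zy)y = (9.73 + 1.6×8.8)×8.8 = 209.5 ft²; P = b + 2y√(1+z²) = 9.73 + 2×8.8×1.887 = 42.94 ft.
Hydraulic radius R = A/P = 209.5/42.94 = 4.88 ft.
From Manning's equation, S = [nQ / (1.486 A R^(2/3))]² = [0.016 × 1480 / (1.486 × 209.5 × 4.88^(2/3))]² = 0.000699.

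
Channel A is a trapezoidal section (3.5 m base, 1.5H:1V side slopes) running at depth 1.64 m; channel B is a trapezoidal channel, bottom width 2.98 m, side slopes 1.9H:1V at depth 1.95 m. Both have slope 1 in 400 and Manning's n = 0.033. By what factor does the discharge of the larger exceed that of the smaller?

1.43

Channel A: With bottom width b = 3.5 m and side slope z = 1.5: A = (b + zy)y = (3.5 + 1.5×1.64)×1.64 = 9.774 m²; P = b + 2y√(1+z²) = 3.5 + 2×1.64×1.803 = 9.413 m. Hydraulic radius R = A/P = 9.774/9.413 = 1.038 m. Q_A = (1/0.033)·9.774·1.038^(2/3)·√0.0025 = 15.19 m³/s.
Channel B: With bottom width b = 2.98 m and side slope z = 1.9: A = (b + zy)y = (2.98 + 1.9×1.95)×1.95 = 13.04 m²; P = b + 2y√(1+z²) = 2.98 + 2×1.95×2.147 = 11.35 m. Hydraulic radius R = A/P = 13.04/11.35 = 1.148 m. Q_B = (1/0.033)·13.04·1.148^(2/3)·√0.0025 = 21.66 m³/s.
The larger discharge is 21.66 m³/s and the smaller is 15.19 m³/s; the ratio is 1.43.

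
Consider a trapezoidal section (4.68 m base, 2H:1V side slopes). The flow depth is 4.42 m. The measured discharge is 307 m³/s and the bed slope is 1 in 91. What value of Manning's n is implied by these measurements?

n = 0.037

With bottom width b = 4.68 m and side slope z = 2: A = (b + zy)y = (4.68 + 2×4.42)×4.42 = 59.76 m²; P = b + 2y√(1+z²) = 4.68 + 2×4.42×2.236 = 24.45 m.
Hydraulic radius R = A/P = 59.76/24.45 = 2.444 m.
Rearranging Manning's equation: n = (1/Q) A R^(2/3) S^(1/2) = (1/307) × 59.76 × 2.444^(2/3) × √0.01099 = 0.037.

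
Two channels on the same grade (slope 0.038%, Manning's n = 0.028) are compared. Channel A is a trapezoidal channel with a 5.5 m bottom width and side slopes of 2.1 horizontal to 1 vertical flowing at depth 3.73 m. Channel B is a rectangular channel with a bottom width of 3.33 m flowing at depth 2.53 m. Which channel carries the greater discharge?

channel A

Channel A: With bottom width b = 5.5 m and side slope z = 2.1: A = (b + zy)y = (5.5 + 2.1×3.73)×3.73 = 49.73 m²; P = b + 2y√(1+z²) = 5.5 + 2×3.73×2.326 = 22.85 m. Hydraulic radius R = A/P = 49.73/22.85 = 2.176 m. Q_A = (1/0.028)·49.73·2.176^(2/3)·√0.00038 = 58.15 m³/s.
Channel B: Flow area A = b·y = 3.33 × 2.53 = 8.425 m². Wetted perimeter P = b + 2y = 3.33 + 2×2.53 = 8.39 m. Hydraulic radius R = A/P = 8.425/8.39 = 1.004 m. Q_B = (1/0.028)·8.425·1.004^(2/3)·√0.00038 = 5.882 m³/s.
Q_A = 58.15 m³/s vs Q_B = 5.882 m³/s, so channel A carries more.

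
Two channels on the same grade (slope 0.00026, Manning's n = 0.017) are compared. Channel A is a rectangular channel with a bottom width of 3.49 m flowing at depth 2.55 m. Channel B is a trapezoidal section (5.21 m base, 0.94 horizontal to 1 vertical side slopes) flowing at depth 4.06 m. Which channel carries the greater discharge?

Channel A: Flow area A = b·y = 3.49 × 2.55 = 8.899 m². Wetted perimeter P = b + 2y = 3.49 + 2×2.55 = 8.59 m. Hydraulic radius R = A/P = 8.899/8.59 = 1.036 m. Q_A = (1/0.017)·8.899·1.036^(2/3)·√0.00026 = 8.643 m³/s.
Channel B: With bottom width b = 5.21 m and side slope z = 0.94: A = (b + zy)y = (5.21 + 0.94×4.06)×4.06 = 36.65 m²; P = b + 2y√(1+z²) = 5.21 + 2×4.06×1.372 = 16.35 m. Hydraulic radius R = A/P = 36.65/16.35 = 2.241 m. Q_B = (1/0.017)·36.65·2.241^(2/3)·√0.00026 = 59.52 m³/s.
Q_A = 8.643 m³/s vs Q_B = 59.52 m³/s, so channel B carries more.

channel B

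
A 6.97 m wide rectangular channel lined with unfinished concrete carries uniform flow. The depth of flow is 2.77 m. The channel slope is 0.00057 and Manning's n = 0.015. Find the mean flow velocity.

V = 2.13 m/s

Flow area A = b·y = 6.97 × 2.77 = 19.31 m². Wetted perimeter P = b + 2y = 6.97 + 2×2.77 = 12.51 m.
Hydraulic radius R = A/P = 19.31/12.51 = 1.543 m.
From Manning's equation, V = (1/n) R^(2/3) S^(1/2) = (1/0.015) × 1.543^(2/3) × 0.00057^(1/2) = 2.13 m/s.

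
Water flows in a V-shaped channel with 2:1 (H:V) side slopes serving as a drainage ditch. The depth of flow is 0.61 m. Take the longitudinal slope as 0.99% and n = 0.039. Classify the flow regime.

subcritical

For a triangular section with side slope z = 2: A = zy² = 2×0.61² = 0.7442 m²; P = 2y√(1+z²) = 2×0.61×2.236 = 2.728 m.
Hydraulic radius R = A/P = 0.7442/2.728 = 0.2728 m.
V = (1/n) R^(2/3) √S = (1/0.039) × 0.2728^(2/3) × √0.0099 = 1.073 m/s. Hydraulic depth D_h = A/T = 0.7442/2.44 = 0.305 m.
Froude number Fr = V/√(g·D_h) = 1.073/√(9.81×0.305) = 0.62, which is less than 1, so the flow is subcritical.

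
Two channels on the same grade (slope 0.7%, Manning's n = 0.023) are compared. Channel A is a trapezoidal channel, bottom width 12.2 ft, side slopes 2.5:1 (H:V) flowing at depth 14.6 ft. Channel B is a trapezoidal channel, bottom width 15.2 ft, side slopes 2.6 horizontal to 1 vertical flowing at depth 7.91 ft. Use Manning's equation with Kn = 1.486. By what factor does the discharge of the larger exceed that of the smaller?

Channel A: With bottom width b = 12.2 ft and side slope z = 2.5: A = (b + zy)y = (12.2 + 2.5×14.6)×14.6 = 711 ft²; P = b + 2y√(1+z²) = 12.2 + 2×14.6×2.693 = 90.82 ft. Hydraulic radius R = A/P = 711/90.82 = 7.829 ft. Q_A = (1.486/0.023)·711·7.829^(2/3)·√0.007 = 15150 ft³/s.
Channel B: With bottom width b = 15.2 ft and side slope z = 2.6: A = (b + zy)y = (15.2 + 2.6×7.91)×7.91 = 282.9 ft²; P = b + 2y√(1+z²) = 15.2 + 2×7.91×2.786 = 59.27 ft. Hydraulic radius R = A/P = 282.9/59.27 = 4.773 ft. Q_B = (1.486/0.023)·282.9·4.773^(2/3)·√0.007 = 4335 ft³/s.
The larger discharge is 15150 ft³/s and the smaller is 4335 ft³/s; the ratio is 3.5.

3.5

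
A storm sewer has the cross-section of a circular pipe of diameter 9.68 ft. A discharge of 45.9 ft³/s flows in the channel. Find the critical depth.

y_c = 1.57 ft

At critical depth, Q² T / (g A³) = 1, i.e. A³/T = Q²/g = 45.9²/32.2 = 65.43.
Trying y = 1.91 ft: A³/T = 140.9 — high.
Trying y = 1.57 ft: A³/T = 65.26 — ≈ 65.43.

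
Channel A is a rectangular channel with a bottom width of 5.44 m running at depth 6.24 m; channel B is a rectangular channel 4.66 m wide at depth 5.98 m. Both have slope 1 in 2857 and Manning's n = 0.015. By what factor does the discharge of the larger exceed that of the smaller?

Channel A: Flow area A = b·y = 5.44 × 6.24 = 33.95 m². Wetted perimeter P = b + 2y = 5.44 + 2×6.24 = 17.92 m. Hydraulic radius R = A/P = 33.95/17.92 = 1.894 m. Q_A = (1/0.015)·33.95·1.894^(2/3)·√0.00035 = 64.82 m³/s.
Channel B: Flow area A = b·y = 4.66 × 5.98 = 27.87 m². Wetted perimeter P = b + 2y = 4.66 + 2×5.98 = 16.62 m. Hydraulic radius R = A/P = 27.87/16.62 = 1.677 m. Q_B = (1/0.015)·27.87·1.677^(2/3)·√0.00035 = 49.05 m³/s.
The larger discharge is 64.82 m³/s and the smaller is 49.05 m³/s; the ratio is 1.32.

1.32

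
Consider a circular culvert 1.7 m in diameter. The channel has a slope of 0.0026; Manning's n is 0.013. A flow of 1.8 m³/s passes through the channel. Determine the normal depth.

y_n = 0.703 m

Manning's equation rearranged: A R^(2/3) = nQ / (1·√S) = 0.013 × 1.8 / (√0.0026) = 0.4589.
Try y = 0.894 m: A R^(2/3) = 0.6982 — high.
Try y = 0.531 m: A R^(2/3) = 0.2716 — low.
Try y = 0.703 m: A R^(2/3) = 0.4594 — matches.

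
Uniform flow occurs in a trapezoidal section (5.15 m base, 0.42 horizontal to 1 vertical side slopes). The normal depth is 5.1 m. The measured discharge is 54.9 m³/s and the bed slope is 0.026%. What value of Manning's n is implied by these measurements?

With bottom width b = 5.15 m and side slope z = 0.42: A = (b + zy)y = (5.15 + 0.42×5.1)×5.1 = 37.19 m²; P = b + 2y√(1+z²) = 5.15 + 2×5.1×1.085 = 16.21 m.
Hydraulic radius R = A/P = 37.19/16.21 = 2.294 m.
Rearranging Manning's equation: n = (1/Q) A R^(2/3) S^(1/2) = (1/54.9) × 37.19 × 2.294^(2/3) × √0.00026 = 0.019.

n = 0.019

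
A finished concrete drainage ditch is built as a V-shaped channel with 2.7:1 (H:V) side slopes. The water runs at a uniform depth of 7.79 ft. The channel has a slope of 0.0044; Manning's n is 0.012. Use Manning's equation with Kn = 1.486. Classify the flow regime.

For a triangular section with side slope z = 2.7: A = zy² = 2.7×7.79² = 163.8 ft²; P = 2y√(1+z²) = 2×7.79×2.879 = 44.86 ft.
Hydraulic radius R = A/P = 163.8/44.86 = 3.653 ft.
V = (1.486/n) R^(2/3) √S = (1.486/0.012) × 3.653^(2/3) × √0.0044 = 19.48 ft/s. Hydraulic depth D_h = A/T = 163.8/42.07 = 3.895 ft.
Froude number Fr = V/√(g·D_h) = 19.48/√(32.2×3.895) = 1.74, which is greater than 1, so the flow is supercritical.

supercritical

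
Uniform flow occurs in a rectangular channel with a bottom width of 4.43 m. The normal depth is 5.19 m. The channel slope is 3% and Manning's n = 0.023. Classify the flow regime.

supercritical

Flow area A = b·y = 4.43 × 5.19 = 22.99 m². Wetted perimeter P = b + 2y = 4.43 + 2×5.19 = 14.81 m.
Hydraulic radius R = A/P = 22.99/14.81 = 1.552 m.
V = (1/n) R^(2/3) √S = (1/0.023) × 1.552^(2/3) × √0.03 = 10.1 m/s. Hydraulic depth D_h = A/T = 22.99/4.43 = 5.19 m.
Froude number Fr = V/√(g·D_h) = 10.1/√(9.81×5.19) = 1.42, which is greater than 1, so the flow is supercritical.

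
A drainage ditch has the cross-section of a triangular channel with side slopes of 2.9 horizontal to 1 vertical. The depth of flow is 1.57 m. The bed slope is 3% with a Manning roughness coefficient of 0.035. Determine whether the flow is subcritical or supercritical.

supercritical

For a triangular section with side slope z = 2.9: A = zy² = 2.9×1.57² = 7.148 m²; P = 2y√(1+z²) = 2×1.57×3.068 = 9.632 m.
Hydraulic radius R = A/P = 7.148/9.632 = 0.7421 m.
V = (1/n) R^(2/3) √S = (1/0.035) × 0.7421^(2/3) × √0.03 = 4.056 m/s. Hydraulic depth D_h = A/T = 7.148/9.106 = 0.785 m.
Froude number Fr = V/√(g·D_h) = 4.056/√(9.81×0.785) = 1.46, which is greater than 1, so the flow is supercritical.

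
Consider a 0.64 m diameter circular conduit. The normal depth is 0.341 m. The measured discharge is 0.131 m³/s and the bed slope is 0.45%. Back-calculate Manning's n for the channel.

n = 0.027

For a circular section of diameter D = 0.64 m at depth y = 0.341 m, the central angle is θ = 2 arccos(1 − 2y/D) = 3.273 rad. Then A = (D²/8)(θ − sin θ) = 0.1743 m² and P = Dθ/2 = 1.047 m.
Hydraulic radius R = A/P = 0.1743/1.047 = 0.1664 m.
Rearranging Manning's equation: n = (1/Q) A R^(2/3) S^(1/2) = (1/0.131) × 0.1743 × 0.1664^(2/3) × √0.0045 = 0.027.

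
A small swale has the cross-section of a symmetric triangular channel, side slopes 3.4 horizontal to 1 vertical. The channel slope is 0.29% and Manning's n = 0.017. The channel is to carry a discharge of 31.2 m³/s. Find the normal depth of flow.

Manning's equation rearranged: A R^(2/3) = nQ / (1·√S) = 0.017 × 31.2 / (√0.0029) = 9.849.
Try y = 1.98 m: A R^(2/3) = 12.88 — too large.
Try y = 1.23 m: A R^(2/3) = 3.619 — too small.
Try y = 1.79 m: A R^(2/3) = 9.841 — ≈ 9.849.

y_n = 1.79 m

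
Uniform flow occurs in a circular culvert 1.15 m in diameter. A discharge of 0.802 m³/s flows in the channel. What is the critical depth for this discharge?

At critical depth, Q² T / (g A³) = 1, i.e. A³/T = Q²/g = 0.802²/9.81 = 0.06557.
At y = 0.58 m: A³/T = 0.1259 — high.
At y = 0.411 m: A³/T = 0.0336 — low.
At y = 0.489 m: A³/T = 0.06554 — matches.

y_c = 0.489 m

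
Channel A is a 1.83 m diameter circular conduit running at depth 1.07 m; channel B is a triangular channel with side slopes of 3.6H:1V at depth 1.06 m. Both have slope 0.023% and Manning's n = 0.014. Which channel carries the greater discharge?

channel B

Channel A: For a circular section of diameter D = 1.83 m at depth y = 1.07 m, the central angle is θ = 2 arccos(1 − 2y/D) = 3.482 rad. Then A = (D²/8)(θ − sin θ) = 1.597 m² and P = Dθ/2 = 3.186 m. Hydraulic radius R = A/P = 1.597/3.186 = 0.5014 m. Q_A = (1/0.014)·1.597·0.5014^(2/3)·√0.00023 = 1.092 m³/s.
Channel B: For a triangular section with side slope z = 3.6: A = zy² = 3.6×1.06² = 4.045 m²; P = 2y√(1+z²) = 2×1.06×3.736 = 7.921 m. Hydraulic radius R = A/P = 4.045/7.921 = 0.5107 m. Q_B = (1/0.014)·4.045·0.5107^(2/3)·√0.00023 = 2.799 m³/s.
Q_A = 1.092 m³/s vs Q_B = 2.799 m³/s, so channel B carries more.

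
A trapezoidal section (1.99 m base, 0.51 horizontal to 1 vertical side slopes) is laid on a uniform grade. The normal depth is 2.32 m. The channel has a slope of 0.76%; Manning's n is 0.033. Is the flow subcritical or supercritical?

subcritical

With bottom width b = 1.99 m and side slope z = 0.51: A = (b + zy)y = (1.99 + 0.51×2.32)×2.32 = 7.362 m²; P = b + 2y√(1+z²) = 1.99 + 2×2.32×1.123 = 7.199 m.
Hydraulic radius R = A/P = 7.362/7.199 = 1.023 m.
V = (1/n) R^(2/3) √S = (1/0.033) × 1.023^(2/3) × √0.0076 = 2.682 m/s. Hydraulic depth D_h = A/T = 7.362/4.356 = 1.69 m.
Froude number Fr = V/√(g·D_h) = 2.682/√(9.81×1.69) = 0.659, which is less than 1, so the flow is subcritical.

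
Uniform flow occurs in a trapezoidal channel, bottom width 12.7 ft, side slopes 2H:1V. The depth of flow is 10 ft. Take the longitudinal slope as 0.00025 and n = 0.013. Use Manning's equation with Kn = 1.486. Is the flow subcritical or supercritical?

With bottom width b = 12.7 ft and side slope z = 2: A = (b + zy)y = (12.7 + 2×10)×10 = 327 ft²; P = b + 2y√(1+z²) = 12.7 + 2×10×2.236 = 57.42 ft.
Hydraulic radius R = A/P = 327/57.42 = 5.695 ft.
V = (1.486/n) R^(2/3) √S = (1.486/0.013) × 5.695^(2/3) × √0.00025 = 5.764 ft/s. Hydraulic depth D_h = A/T = 327/52.7 = 6.205 ft.
Froude number Fr = V/√(g·D_h) = 5.764/√(32.2×6.205) = 0.408, which is less than 1, so the flow is subcritical.

subcritical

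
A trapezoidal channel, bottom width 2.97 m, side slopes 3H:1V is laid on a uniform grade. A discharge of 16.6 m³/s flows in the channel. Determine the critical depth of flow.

y_c = 1.04 m

At critical depth, Q² T / (g A³) = 1, i.e. A³/T = Q²/g = 16.6²/9.81 = 28.09.
Try y = 1.27 m: A³/T = 60.28 — over.
Try y = 0.718 m: A³/T = 6.842 — short.
Try y = 1.04 m: A³/T = 27.59 — ≈ 28.09.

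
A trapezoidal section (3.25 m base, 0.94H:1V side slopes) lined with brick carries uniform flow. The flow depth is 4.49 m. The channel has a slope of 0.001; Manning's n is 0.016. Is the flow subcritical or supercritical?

With bottom width b = 3.25 m and side slope z = 0.94: A = (b + zy)y = (3.25 + 0.94×4.49)×4.49 = 33.54 m²; P = b + 2y√(1+z²) = 3.25 + 2×4.49×1.372 = 15.57 m.
Hydraulic radius R = A/P = 33.54/15.57 = 2.154 m.
V = (1/n) R^(2/3) √S = (1/0.016) × 2.154^(2/3) × √0.001 = 3.296 m/s. Hydraulic depth D_h = A/T = 33.54/11.69 = 2.869 m.
Froude number Fr = V/√(g·D_h) = 3.296/√(9.81×2.869) = 0.621, which is less than 1, so the flow is subcritical.

subcritical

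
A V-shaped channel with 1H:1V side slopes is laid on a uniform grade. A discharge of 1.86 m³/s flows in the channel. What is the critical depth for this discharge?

y_c = 0.933 m

At critical depth, Q² T / (g A³) = 1, i.e. A³/T = Q²/g = 1.86²/9.81 = 0.3527.
Try y = 1.13 m: A³/T = 0.9212 — over.
Try y = 0.782 m: A³/T = 0.1462 — short.
Try y = 0.933 m: A³/T = 0.3535 — close enough.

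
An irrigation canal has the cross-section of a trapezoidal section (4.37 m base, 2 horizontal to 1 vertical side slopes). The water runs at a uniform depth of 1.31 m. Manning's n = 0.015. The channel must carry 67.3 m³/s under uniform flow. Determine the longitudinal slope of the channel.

S = 0.0141

With bottom width b = 4.37 m and side slope z = 2: A = (b + zy)y = (4.37 + 2×1.31)×1.31 = 9.157 m²; P = b + 2y√(1+z²) = 4.37 + 2×1.31×2.236 = 10.23 m.
Hydraulic radius R = A/P = 9.157/10.23 = 0.8952 m.
From Manning's equation, S = [nQ / (1 A R^(2/3))]² = [0.015 × 67.3 / (1 × 9.157 × 0.8952^(2/3))]² = 0.0141.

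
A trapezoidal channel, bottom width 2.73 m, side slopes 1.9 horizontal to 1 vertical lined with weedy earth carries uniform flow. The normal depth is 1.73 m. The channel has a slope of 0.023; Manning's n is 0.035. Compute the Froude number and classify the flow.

With bottom width b = 2.73 m and side slope z = 1.9: A = (b + zy)y = (2.73 + 1.9×1.73)×1.73 = 10.41 m²; P = b + 2y√(1+z²) = 2.73 + 2×1.73×2.147 = 10.16 m.
Hydraulic radius R = A/P = 10.41/10.16 = 1.025 m.
V = (1/n) R^(2/3) √S = (1/0.035) × 1.025^(2/3) × √0.023 = 4.404 m/s. Hydraulic depth D_h = A/T = 10.41/9.304 = 1.119 m.
Froude number Fr = V/√(g·D_h) = 4.404/√(9.81×1.119) = 1.33, which is greater than 1, so the flow is supercritical.

supercritical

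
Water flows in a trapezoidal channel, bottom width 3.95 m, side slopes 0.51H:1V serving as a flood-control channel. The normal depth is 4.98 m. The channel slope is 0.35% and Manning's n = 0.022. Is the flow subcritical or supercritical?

subcritical

With bottom width b = 3.95 m and side slope z = 0.51: A = (b + zy)y = (3.95 + 0.51×4.98)×4.98 = 32.32 m²; P = b + 2y√(1+z²) = 3.95 + 2×4.98×1.123 = 15.13 m.
Hydraulic radius R = A/P = 32.32/15.13 = 2.136 m.
V = (1/n) R^(2/3) √S = (1/0.022) × 2.136^(2/3) × √0.0035 = 4.46 m/s. Hydraulic depth D_h = A/T = 32.32/9.03 = 3.579 m.
Froude number Fr = V/√(g·D_h) = 4.46/√(9.81×3.579) = 0.753, which is less than 1, so the flow is subcritical.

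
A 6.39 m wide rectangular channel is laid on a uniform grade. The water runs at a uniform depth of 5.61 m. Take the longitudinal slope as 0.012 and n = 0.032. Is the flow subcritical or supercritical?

Flow area A = b·y = 6.39 × 5.61 = 35.85 m². Wetted perimeter P = b + 2y = 6.39 + 2×5.61 = 17.61 m.
Hydraulic radius R = A/P = 35.85/17.61 = 2.036 m.
V = (1/n) R^(2/3) √S = (1/0.032) × 2.036^(2/3) × √0.012 = 5.498 m/s. Hydraulic depth D_h = A/T = 35.85/6.39 = 5.61 m.
Froude number Fr = V/√(g·D_h) = 5.498/√(9.81×5.61) = 0.741, which is less than 1, so the flow is subcritical.

subcritical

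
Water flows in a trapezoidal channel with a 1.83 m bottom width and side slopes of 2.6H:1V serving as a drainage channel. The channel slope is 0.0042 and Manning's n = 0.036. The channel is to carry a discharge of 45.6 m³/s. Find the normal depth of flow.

y_n = 2.51 m

Manning's equation rearranged: A R^(2/3) = nQ / (1·√S) = 0.036 × 45.6 / (√0.0042) = 25.33.
Try y = 2.94 m: A R^(2/3) = 36.98 — too large.
Try y = 1.94 m: A R^(2/3) = 13.82 — too small.
Try y = 2.51 m: A R^(2/3) = 25.32 — ≈ 25.33.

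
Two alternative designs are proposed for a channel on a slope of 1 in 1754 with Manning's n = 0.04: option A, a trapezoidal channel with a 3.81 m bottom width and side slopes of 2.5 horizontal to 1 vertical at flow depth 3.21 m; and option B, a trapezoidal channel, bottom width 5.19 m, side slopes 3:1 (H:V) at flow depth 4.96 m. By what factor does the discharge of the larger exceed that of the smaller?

Channel A: With bottom width b = 3.81 m and side slope z = 2.5: A = (b + zy)y = (3.81 + 2.5×3.21)×3.21 = 37.99 m²; P = b + 2y√(1+z²) = 3.81 + 2×3.21×2.693 = 21.1 m. Hydraulic radius R = A/P = 37.99/21.1 = 1.801 m. Q_A = (1/0.04)·37.99·1.801^(2/3)·√0.0005701 = 33.57 m³/s.
Channel B: With bottom width b = 5.19 m and side slope z = 3: A = (b + zy)y = (5.19 + 3×4.96)×4.96 = 99.55 m²; P = b + 2y√(1+z²) = 5.19 + 2×4.96×3.162 = 36.56 m. Hydraulic radius R = A/P = 99.55/36.56 = 2.723 m. Q_B = (1/0.04)·99.55·2.723^(2/3)·√0.0005701 = 115.9 m³/s.
The larger discharge is 115.9 m³/s and the smaller is 33.57 m³/s; the ratio is 3.45.

3.45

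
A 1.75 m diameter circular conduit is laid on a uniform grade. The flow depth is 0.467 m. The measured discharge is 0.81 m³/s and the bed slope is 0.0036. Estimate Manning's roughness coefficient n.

For a circular section of diameter D = 1.75 m at depth y = 0.467 m, the central angle is θ = 2 arccos(1 − 2y/D) = 2.171 rad. Then A = (D²/8)(θ − sin θ) = 0.5154 m² and P = Dθ/2 = 1.9 m.
Hydraulic radius R = A/P = 0.5154/1.9 = 0.2713 m.
Rearranging Manning's equation: n = (1/Q) A R^(2/3) S^(1/2) = (1/0.81) × 0.5154 × 0.2713^(2/3) × √0.0036 = 0.016.

n = 0.016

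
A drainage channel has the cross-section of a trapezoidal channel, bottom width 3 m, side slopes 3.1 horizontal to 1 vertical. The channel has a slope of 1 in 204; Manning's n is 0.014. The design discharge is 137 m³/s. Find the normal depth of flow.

Manning's equation rearranged: A R^(2/3) = nQ / (1·√S) = 0.014 × 137 / (√0.004902) = 27.39.
Trying y = 1.88 m: A R^(2/3) = 17.56 — short.
Trying y = 2.64 m: A R^(2/3) = 38.03 — over.
Trying y = 2.29 m: A R^(2/3) = 27.42 — close enough.

y_n = 2.29 m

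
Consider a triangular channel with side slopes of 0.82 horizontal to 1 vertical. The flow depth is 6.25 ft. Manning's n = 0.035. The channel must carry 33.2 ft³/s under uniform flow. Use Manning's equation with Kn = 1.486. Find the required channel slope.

S = 0.000239

For a triangular section with side slope z = 0.82: A = zy² = 0.82×6.25² = 32.03 ft²; P = 2y√(1+z²) = 2×6.25×1.293 = 16.17 ft.
Hydraulic radius R = A/P = 32.03/16.17 = 1.981 ft.
From Manning's equation, S = [nQ / (1.486 A R^(2/3))]² = [0.035 × 33.2 / (1.486 × 32.03 × 1.981^(2/3))]² = 0.000239.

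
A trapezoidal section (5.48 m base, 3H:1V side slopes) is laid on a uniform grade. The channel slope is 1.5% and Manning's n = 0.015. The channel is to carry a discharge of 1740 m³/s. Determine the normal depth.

y_n = 5.12 m

Manning's equation rearranged: A R^(2/3) = nQ / (1·√S) = 0.015 × 1740 / (√0.015) = 213.1.
Try y = 6.14 m: A R^(2/3) = 326 — too large.
Try y = 4.38 m: A R^(2/3) = 148.5 — too small.
Try y = 5.12 m: A R^(2/3) = 212.9 — ≈ 213.1.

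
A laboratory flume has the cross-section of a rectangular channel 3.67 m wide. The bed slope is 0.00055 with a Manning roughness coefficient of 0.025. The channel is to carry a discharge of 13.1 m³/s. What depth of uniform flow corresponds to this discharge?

y_n = 3.39 m

Manning's equation rearranged: A R^(2/3) = nQ / (1·√S) = 0.025 × 13.1 / (√0.00055) = 13.96.
At y = 3.97 m: A R^(2/3) = 16.95 — high.
At y = 2.89 m: A R^(2/3) = 11.45 — low.
At y = 3.39 m: A R^(2/3) = 13.98 — close enough.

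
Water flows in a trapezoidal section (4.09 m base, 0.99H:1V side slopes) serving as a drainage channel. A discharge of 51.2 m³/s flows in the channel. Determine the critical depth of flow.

y_c = 2.11 m

At critical depth, Q² T / (g A³) = 1, i.e. A³/T = Q²/g = 51.2²/9.81 = 267.2.
Trying y = 1.49 m: A³/T = 80.98 — low.
Trying y = 2.11 m: A³/T = 268 — ≈ 267.2.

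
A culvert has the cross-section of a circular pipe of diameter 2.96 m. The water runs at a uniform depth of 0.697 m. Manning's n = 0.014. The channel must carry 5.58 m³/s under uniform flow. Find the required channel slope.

S = 0.013

For a circular section of diameter D = 2.96 m at depth y = 0.697 m, the central angle is θ = 2 arccos(1 − 2y/D) = 2.027 rad. Then A = (D²/8)(θ − sin θ) = 1.236 m² and P = Dθ/2 = 2.999 m.
Hydraulic radius R = A/P = 1.236/2.999 = 0.4121 m.
From Manning's equation, S = [nQ / (1 A R^(2/3))]² = [0.014 × 5.58 / (1 × 1.236 × 0.4121^(2/3))]² = 0.013.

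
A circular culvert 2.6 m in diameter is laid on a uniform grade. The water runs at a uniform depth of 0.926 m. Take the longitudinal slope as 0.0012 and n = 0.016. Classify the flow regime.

For a circular section of diameter D = 2.6 m at depth y = 0.926 m, the central angle is θ = 2 arccos(1 − 2y/D) = 2.558 rad. Then A = (D²/8)(θ − sin θ) = 1.696 m² and P = Dθ/2 = 3.325 m.
Hydraulic radius R = A/P = 1.696/3.325 = 0.51 m.
V = (1/n) R^(2/3) √S = (1/0.016) × 0.51^(2/3) × √0.0012 = 1.382 m/s. Hydraulic depth D_h = A/T = 1.696/2.49 = 0.681 m.
Froude number Fr = V/√(g·D_h) = 1.382/√(9.81×0.681) = 0.535, which is less than 1, so the flow is subcritical.

subcritical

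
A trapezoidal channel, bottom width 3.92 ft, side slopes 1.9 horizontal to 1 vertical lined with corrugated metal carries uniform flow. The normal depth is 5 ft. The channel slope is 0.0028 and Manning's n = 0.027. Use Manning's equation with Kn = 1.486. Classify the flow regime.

subcritical

With bottom width b = 3.92 ft and side slope z = 1.9: A = (b + zy)y = (3.92 + 1.9×5)×5 = 67.1 ft²; P = b + 2y√(1+z²) = 3.92 + 2×5×2.147 = 25.39 ft.
Hydraulic radius R = A/P = 67.1/25.39 = 2.643 ft.
V = (1.486/n) R^(2/3) √S = (1.486/0.027) × 2.643^(2/3) × √0.0028 = 5.567 ft/s. Hydraulic depth D_h = A/T = 67.1/22.92 = 2.928 ft.
Froude number Fr = V/√(g·D_h) = 5.567/√(32.2×2.928) = 0.573, which is less than 1, so the flow is subcritical.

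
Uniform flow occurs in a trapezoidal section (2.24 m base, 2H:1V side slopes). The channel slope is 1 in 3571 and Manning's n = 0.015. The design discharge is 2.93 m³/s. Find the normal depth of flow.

Manning's equation rearranged: A R^(2/3) = nQ / (1·√S) = 0.015 × 2.93 / (√0.00028) = 2.626.
Trying y = 1.12 m: A R^(2/3) = 3.926 — high.
Trying y = 0.794 m: A R^(2/3) = 1.978 — low.
Trying y = 0.917 m: A R^(2/3) = 2.626 — close enough.

y_n = 0.917 m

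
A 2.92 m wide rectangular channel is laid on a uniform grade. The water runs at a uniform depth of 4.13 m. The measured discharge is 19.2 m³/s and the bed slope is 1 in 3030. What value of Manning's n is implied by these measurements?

Flow area A = b·y = 2.92 × 4.13 = 12.06 m². Wetted perimeter P = b + 2y = 2.92 + 2×4.13 = 11.18 m.
Hydraulic radius R = A/P = 12.06/11.18 = 1.079 m.
Rearranging Manning's equation: n = (1/Q) A R^(2/3) S^(1/2) = (1/19.2) × 12.06 × 1.079^(2/3) × √0.00033 = 0.012.

n = 0.012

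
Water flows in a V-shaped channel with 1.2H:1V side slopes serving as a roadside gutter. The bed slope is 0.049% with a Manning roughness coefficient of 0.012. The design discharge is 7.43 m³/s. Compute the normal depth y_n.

y_n = 2 m

Manning's equation rearranged: A R^(2/3) = nQ / (1·√S) = 0.012 × 7.43 / (√0.00049) = 4.028.
Try y = 2.39 m: A R^(2/3) = 6.475 — high.
Try y = 1.53 m: A R^(2/3) = 1.971 — low.
Try y = 2 m: A R^(2/3) = 4.026 — ≈ 4.028.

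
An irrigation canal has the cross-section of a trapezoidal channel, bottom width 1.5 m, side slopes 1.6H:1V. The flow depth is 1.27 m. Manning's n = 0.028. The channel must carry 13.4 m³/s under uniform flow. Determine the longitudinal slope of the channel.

S = 0.011

With bottom width b = 1.5 m and side slope z = 1.6: A = (b + zy)y = (1.5 + 1.6×1.27)×1.27 = 4.486 m²; P = b + 2y√(1+z²) = 1.5 + 2×1.27×1.887 = 6.292 m.
Hydraulic radius R = A/P = 4.486/6.292 = 0.7129 m.
From Manning's equation, S = [nQ / (1 A R^(2/3))]² = [0.028 × 13.4 / (1 × 4.486 × 0.7129^(2/3))]² = 0.011.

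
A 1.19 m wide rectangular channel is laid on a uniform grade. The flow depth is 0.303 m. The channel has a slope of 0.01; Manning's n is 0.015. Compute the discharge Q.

Flow area A = b·y = 1.19 × 0.303 = 0.3606 m². Wetted perimeter P = b + 2y = 1.19 + 2×0.303 = 1.796 m.
Hydraulic radius R = A/P = 0.3606/1.796 = 0.2008 m.
Manning's equation: Q = (1/n) A R^(2/3) S^(1/2) = (1/0.015) × 0.3606 × 0.2008^(2/3) × 0.01^(1/2) = 0.824 m³/s.

Q = 0.824 m³/s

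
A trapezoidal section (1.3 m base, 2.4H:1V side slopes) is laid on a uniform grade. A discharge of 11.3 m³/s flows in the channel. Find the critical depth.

y_c = 1.11 m

At critical depth, Q² T / (g A³) = 1, i.e. A³/T = Q²/g = 11.3²/9.81 = 13.02.
Try y = 1.42 m: A³/T = 36.82 — over.
Try y = 1.11 m: A³/T = 12.85 — matches.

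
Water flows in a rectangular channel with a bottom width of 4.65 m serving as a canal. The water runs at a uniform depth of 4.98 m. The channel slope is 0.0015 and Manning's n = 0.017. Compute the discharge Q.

Flow area A = b·y = 4.65 × 4.98 = 23.16 m². Wetted perimeter P = b + 2y = 4.65 + 2×4.98 = 14.61 m.
Hydraulic radius R = A/P = 23.16/14.61 = 1.585 m.
Manning's equation: Q = (1/n) A R^(2/3) S^(1/2) = (1/0.017) × 23.16 × 1.585^(2/3) × 0.0015^(1/2) = 71.7 m³/s.

Q = 71.7 m³/s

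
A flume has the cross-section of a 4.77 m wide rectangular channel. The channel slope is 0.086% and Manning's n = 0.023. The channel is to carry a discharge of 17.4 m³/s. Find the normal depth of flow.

Manning's equation rearranged: A R^(2/3) = nQ / (1·√S) = 0.023 × 17.4 / (√0.00086) = 13.65.
Trying y = 2.87 m: A R^(2/3) = 16.33 — over.
Trying y = 2.09 m: A R^(2/3) = 10.71 — short.
Trying y = 2.5 m: A R^(2/3) = 13.62 — ≈ 13.65.

y_n = 2.5 m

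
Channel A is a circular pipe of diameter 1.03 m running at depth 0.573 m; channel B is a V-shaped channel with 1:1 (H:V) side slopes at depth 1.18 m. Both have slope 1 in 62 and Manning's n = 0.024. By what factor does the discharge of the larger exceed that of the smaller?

3.86

Channel A: For a circular section of diameter D = 1.03 m at depth y = 0.573 m, the central angle is θ = 2 arccos(1 − 2y/D) = 3.367 rad. Then A = (D²/8)(θ − sin θ) = 0.4762 m² and P = Dθ/2 = 1.734 m. Hydraulic radius R = A/P = 0.4762/1.734 = 0.2746 m. Q_A = (1/0.024)·0.4762·0.2746^(2/3)·√0.01613 = 1.065 m³/s.
Channel B: For a triangular section with side slope z = 1: A = zy² = 1×1.18² = 1.392 m²; P = 2y√(1+z²) = 2×1.18×1.414 = 3.338 m. Hydraulic radius R = A/P = 1.392/3.338 = 0.4172 m. Q_B = (1/0.024)·1.392·0.4172^(2/3)·√0.01613 = 4.114 m³/s.
The larger discharge is 4.114 m³/s and the smaller is 1.065 m³/s; the ratio is 3.86.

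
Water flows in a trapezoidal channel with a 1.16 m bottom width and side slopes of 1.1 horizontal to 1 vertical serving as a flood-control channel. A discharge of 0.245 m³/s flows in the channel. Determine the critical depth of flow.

At critical depth, Q² T / (g A³) = 1, i.e. A³/T = Q²/g = 0.245²/9.81 = 0.006119.
Trying y = 0.139 m: A³/T = 0.004146 — too small.
Trying y = 0.157 m: A³/T = 0.006085 — ≈ 0.006119.

y_c = 0.157 m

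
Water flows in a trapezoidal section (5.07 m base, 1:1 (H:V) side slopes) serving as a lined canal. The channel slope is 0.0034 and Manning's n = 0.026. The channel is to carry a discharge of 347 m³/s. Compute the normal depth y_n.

y_n = 6.33 m

Manning's equation rearranged: A R^(2/3) = nQ / (1·√S) = 0.026 × 347 / (√0.0034) = 154.7.
Trying y = 5.49 m: A R^(2/3) = 115.6 — too small.
Trying y = 6.9 m: A R^(2/3) = 185.3 — too large.
Trying y = 6.33 m: A R^(2/3) = 154.8 — close enough.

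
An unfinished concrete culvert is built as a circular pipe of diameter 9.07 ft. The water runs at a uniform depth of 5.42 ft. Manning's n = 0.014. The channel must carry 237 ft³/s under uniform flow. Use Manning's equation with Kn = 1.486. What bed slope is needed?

S = 0.000899

For a circular section of diameter D = 9.07 ft at depth y = 5.42 ft, the central angle is θ = 2 arccos(1 − 2y/D) = 3.534 rad. Then A = (D²/8)(θ − sin θ) = 40.28 ft² and P = Dθ/2 = 16.03 ft.
Hydraulic radius R = A/P = 40.28/16.03 = 2.513 ft.
From Manning's equation, S = [nQ / (1.486 A R^(2/3))]² = [0.014 × 237 / (1.486 × 40.28 × 2.513^(2/3))]² = 0.000899.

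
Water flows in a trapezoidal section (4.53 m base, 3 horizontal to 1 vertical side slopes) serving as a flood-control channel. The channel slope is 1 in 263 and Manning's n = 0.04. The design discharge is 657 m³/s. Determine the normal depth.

y_n = 7.01 m

Manning's equation rearranged: A R^(2/3) = nQ / (1·√S) = 0.04 × 657 / (√0.003802) = 426.2.
Trying y = 6.12 m: A R^(2/3) = 306.7 — too small.
Trying y = 8.1 m: A R^(2/3) = 606.7 — too large.
Trying y = 7.01 m: A R^(2/3) = 426.1 — close enough.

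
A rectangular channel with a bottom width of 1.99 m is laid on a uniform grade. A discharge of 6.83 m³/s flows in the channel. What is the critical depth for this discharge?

For a rectangular channel, critical depth y_c = (q²/g)^(1/3) where q = Q/b = 6.83/1.99 = 3.432 m²/s.
So y_c = (3.432²/9.81)^(1/3) = 1.06 m.

y_c = 1.06 m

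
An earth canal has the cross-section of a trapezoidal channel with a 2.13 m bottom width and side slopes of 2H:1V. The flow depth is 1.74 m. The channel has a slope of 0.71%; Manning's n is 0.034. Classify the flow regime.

subcritical

With bottom width b = 2.13 m and side slope z = 2: A = (b + zy)y = (2.13 + 2×1.74)×1.74 = 9.761 m²; P = b + 2y√(1+z²) = 2.13 + 2×1.74×2.236 = 9.912 m.
Hydraulic radius R = A/P = 9.761/9.912 = 0.9849 m.
V = (1/n) R^(2/3) √S = (1/0.034) × 0.9849^(2/3) × √0.0071 = 2.453 m/s. Hydraulic depth D_h = A/T = 9.761/9.09 = 1.074 m.
Froude number Fr = V/√(g·D_h) = 2.453/√(9.81×1.074) = 0.756, which is less than 1, so the flow is subcritical.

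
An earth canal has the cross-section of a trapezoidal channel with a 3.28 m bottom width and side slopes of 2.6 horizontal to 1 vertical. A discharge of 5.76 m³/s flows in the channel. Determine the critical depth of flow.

At critical depth, Q² T / (g A³) = 1, i.e. A³/T = Q²/g = 5.76²/9.81 = 3.382.
Trying y = 0.446 m: A³/T = 1.386 — low.
Trying y = 0.712 m: A³/T = 6.984 — high.
Trying y = 0.579 m: A³/T = 3.381 — matches.

y_c = 0.579 m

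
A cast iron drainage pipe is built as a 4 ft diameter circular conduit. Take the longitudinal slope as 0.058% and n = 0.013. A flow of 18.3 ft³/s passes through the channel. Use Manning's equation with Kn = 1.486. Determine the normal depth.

Manning's equation rearranged: A R^(2/3) = nQ / (1.486·√S) = 0.013 × 18.3 / (1.486 × √0.00058) = 6.648.
Trying y = 1.75 ft: A R^(2/3) = 4.979 — short.
Trying y = 2.27 ft: A R^(2/3) = 7.74 — over.
Trying y = 2.07 ft: A R^(2/3) = 6.658 — ≈ 6.648.

y_n = 2.07 ft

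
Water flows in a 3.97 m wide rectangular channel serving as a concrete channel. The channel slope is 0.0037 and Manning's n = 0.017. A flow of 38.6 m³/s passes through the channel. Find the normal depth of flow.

Manning's equation rearranged: A R^(2/3) = nQ / (1·√S) = 0.017 × 38.6 / (√0.0037) = 10.79.
Try y = 1.78 m: A R^(2/3) = 6.774 — low.
Try y = 2.53 m: A R^(2/3) = 10.78 — matches.

y_n = 2.53 m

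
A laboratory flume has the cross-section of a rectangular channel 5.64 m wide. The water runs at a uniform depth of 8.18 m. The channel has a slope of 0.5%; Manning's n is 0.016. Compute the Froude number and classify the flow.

subcritical

Flow area A = b·y = 5.64 × 8.18 = 46.14 m². Wetted perimeter P = b + 2y = 5.64 + 2×8.18 = 22 m.
Hydraulic radius R = A/P = 46.14/22 = 2.097 m.
V = (1/n) R^(2/3) √S = (1/0.016) × 2.097^(2/3) × √0.005 = 7.241 m/s. Hydraulic depth D_h = A/T = 46.14/5.64 = 8.18 m.
Froude number Fr = V/√(g·D_h) = 7.241/√(9.81×8.18) = 0.808, which is less than 1, so the flow is subcritical.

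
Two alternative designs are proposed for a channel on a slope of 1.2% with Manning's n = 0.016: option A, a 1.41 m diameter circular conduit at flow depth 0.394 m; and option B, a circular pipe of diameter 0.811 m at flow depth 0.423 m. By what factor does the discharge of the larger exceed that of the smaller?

1.39

Channel A: For a circular section of diameter D = 1.41 m at depth y = 0.394 m, the central angle is θ = 2 arccos(1 − 2y/D) = 2.228 rad. Then A = (D²/8)(θ − sin θ) = 0.3569 m² and P = Dθ/2 = 1.571 m. Hydraulic radius R = A/P = 0.3569/1.571 = 0.2272 m. Q_A = (1/0.016)·0.3569·0.2272^(2/3)·√0.012 = 0.9098 m³/s.
Channel B: For a circular section of diameter D = 0.811 m at depth y = 0.423 m, the central angle is θ = 2 arccos(1 − 2y/D) = 3.228 rad. Then A = (D²/8)(θ − sin θ) = 0.2725 m² and P = Dθ/2 = 1.309 m. Hydraulic radius R = A/P = 0.2725/1.309 = 0.2082 m. Q_B = (1/0.016)·0.2725·0.2082^(2/3)·√0.012 = 0.6552 m³/s.
The larger discharge is 0.9098 m³/s and the smaller is 0.6552 m³/s; the ratio is 1.39.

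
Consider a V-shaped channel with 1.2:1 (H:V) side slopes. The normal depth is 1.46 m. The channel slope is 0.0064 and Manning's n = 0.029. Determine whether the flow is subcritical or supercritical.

subcritical

For a triangular section with side slope z = 1.2: A = zy² = 1.2×1.46² = 2.558 m²; P = 2y√(1+z²) = 2×1.46×1.562 = 4.561 m.
Hydraulic radius R = A/P = 2.558/4.561 = 0.5608 m.
V = (1/n) R^(2/3) √S = (1/0.029) × 0.5608^(2/3) × √0.0064 = 1.876 m/s. Hydraulic depth D_h = A/T = 2.558/3.504 = 0.73 m.
Froude number Fr = V/√(g·D_h) = 1.876/√(9.81×0.73) = 0.701, which is less than 1, so the flow is subcritical.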